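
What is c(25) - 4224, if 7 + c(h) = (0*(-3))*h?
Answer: -4231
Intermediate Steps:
c(h) = -7 (c(h) = -7 + (0*(-3))*h = -7 + 0*h = -7 + 0 = -7)
c(25) - 4224 = -7 - 4224 = -4231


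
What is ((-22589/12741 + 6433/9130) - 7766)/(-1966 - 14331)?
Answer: 903506787497/1895753903010 ≈ 0.47659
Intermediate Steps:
((-22589/12741 + 6433/9130) - 7766)/(-1966 - 14331) = ((-22589*1/12741 + 6433*(1/9130)) - 7766)/(-16297) = ((-22589/12741 + 6433/9130) - 7766)*(-1/16297) = (-124274717/116325330 - 7766)*(-1/16297) = -903506787497/116325330*(-1/16297) = 903506787497/1895753903010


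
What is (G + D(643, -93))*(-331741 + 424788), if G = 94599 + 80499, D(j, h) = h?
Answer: 16283690235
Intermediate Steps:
G = 175098
(G + D(643, -93))*(-331741 + 424788) = (175098 - 93)*(-331741 + 424788) = 175005*93047 = 16283690235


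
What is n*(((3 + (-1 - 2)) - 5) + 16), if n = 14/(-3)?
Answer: -154/3 ≈ -51.333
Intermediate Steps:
n = -14/3 (n = 14*(-1/3) = -14/3 ≈ -4.6667)
n*(((3 + (-1 - 2)) - 5) + 16) = -14*(((3 + (-1 - 2)) - 5) + 16)/3 = -14*(((3 - 3) - 5) + 16)/3 = -14*((0 - 5) + 16)/3 = -14*(-5 + 16)/3 = -14/3*11 = -154/3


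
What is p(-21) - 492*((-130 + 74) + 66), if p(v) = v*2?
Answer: -4962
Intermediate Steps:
p(v) = 2*v
p(-21) - 492*((-130 + 74) + 66) = 2*(-21) - 492*((-130 + 74) + 66) = -42 - 492*(-56 + 66) = -42 - 492*10 = -42 - 4920 = -4962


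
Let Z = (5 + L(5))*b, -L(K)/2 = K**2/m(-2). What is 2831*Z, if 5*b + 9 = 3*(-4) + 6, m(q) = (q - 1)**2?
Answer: 14155/3 ≈ 4718.3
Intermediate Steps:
m(q) = (-1 + q)**2
b = -3 (b = -9/5 + (3*(-4) + 6)/5 = -9/5 + (-12 + 6)/5 = -9/5 + (1/5)*(-6) = -9/5 - 6/5 = -3)
L(K) = -2*K**2/9 (L(K) = -2*K**2/((-1 - 2)**2) = -2*K**2/((-3)**2) = -2*K**2/9)
Z = 5/3 (Z = (5 - 2/9*5**2)*(-3) = (5 - 2/9*25)*(-3) = (5 - 50/9)*(-3) = -5/9*(-3) = 5/3 ≈ 1.6667)
2831*Z = 2831*(5/3) = 14155/3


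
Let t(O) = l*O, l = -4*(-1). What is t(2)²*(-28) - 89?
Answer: -1881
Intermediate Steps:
l = 4
t(O) = 4*O
t(2)²*(-28) - 89 = (4*2)²*(-28) - 89 = 8²*(-28) - 89 = 64*(-28) - 89 = -1792 - 89 = -1881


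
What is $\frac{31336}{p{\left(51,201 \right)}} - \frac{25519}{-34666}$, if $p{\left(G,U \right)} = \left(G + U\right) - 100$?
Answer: $\frac{136271583}{658654} \approx 206.89$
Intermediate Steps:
$p{\left(G,U \right)} = -100 + G + U$ ($p{\left(G,U \right)} = \left(G + U\right) - 100 = -100 + G + U$)
$\frac{31336}{p{\left(51,201 \right)}} - \frac{25519}{-34666} = \frac{31336}{-100 + 51 + 201} - \frac{25519}{-34666} = \frac{31336}{152} - - \frac{25519}{34666} = 31336 \cdot \frac{1}{152} + \frac{25519}{34666} = \frac{3917}{19} + \frac{25519}{34666} = \frac{136271583}{658654}$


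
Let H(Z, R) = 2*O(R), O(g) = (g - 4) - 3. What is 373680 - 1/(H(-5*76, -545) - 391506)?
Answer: 146710504801/392610 ≈ 3.7368e+5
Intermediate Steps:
O(g) = -7 + g (O(g) = (-4 + g) - 3 = -7 + g)
H(Z, R) = -14 + 2*R (H(Z, R) = 2*(-7 + R) = -14 + 2*R)
373680 - 1/(H(-5*76, -545) - 391506) = 373680 - 1/((-14 + 2*(-545)) - 391506) = 373680 - 1/((-14 - 1090) - 391506) = 373680 - 1/(-1104 - 391506) = 373680 - 1/(-392610) = 373680 - 1*(-1/392610) = 373680 + 1/392610 = 146710504801/392610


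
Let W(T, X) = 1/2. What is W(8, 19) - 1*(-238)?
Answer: 477/2 ≈ 238.50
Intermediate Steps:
W(T, X) = ½
W(8, 19) - 1*(-238) = ½ - 1*(-238) = ½ + 238 = 477/2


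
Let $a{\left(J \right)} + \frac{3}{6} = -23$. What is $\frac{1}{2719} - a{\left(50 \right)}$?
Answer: $\frac{127795}{5438} \approx 23.5$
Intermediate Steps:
$a{\left(J \right)} = - \frac{47}{2}$ ($a{\left(J \right)} = - \frac{1}{2} - 23 = - \frac{47}{2}$)
$\frac{1}{2719} - a{\left(50 \right)} = \frac{1}{2719} - - \frac{47}{2} = \frac{1}{2719} + \frac{47}{2} = \frac{127795}{5438}$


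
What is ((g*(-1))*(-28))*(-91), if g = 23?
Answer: -58604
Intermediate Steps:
((g*(-1))*(-28))*(-91) = ((23*(-1))*(-28))*(-91) = -23*(-28)*(-91) = 644*(-91) = -58604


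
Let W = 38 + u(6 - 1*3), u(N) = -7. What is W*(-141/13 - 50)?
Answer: -24521/13 ≈ -1886.2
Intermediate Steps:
W = 31 (W = 38 - 7 = 31)
W*(-141/13 - 50) = 31*(-141/13 - 50) = 31*(-791/13) = -24521/13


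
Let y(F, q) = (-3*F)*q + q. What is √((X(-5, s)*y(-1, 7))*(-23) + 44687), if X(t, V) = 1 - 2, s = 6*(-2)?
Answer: √45331 ≈ 212.91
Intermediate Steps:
s = -12
y(F, q) = q - 3*F*q (y(F, q) = -3*F*q + q = q - 3*F*q)
X(t, V) = -1
√((X(-5, s)*y(-1, 7))*(-23) + 44687) = √(-7*(1 - 3*(-1))*(-23) + 44687) = √(-7*(1 + 3)*(-23) + 44687) = √(-7*4*(-23) + 44687) = √(-1*28*(-23) + 44687) = √(-28*(-23) + 44687) = √(644 + 44687) = √45331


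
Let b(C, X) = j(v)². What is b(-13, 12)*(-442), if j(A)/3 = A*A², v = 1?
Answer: -3978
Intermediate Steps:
j(A) = 3*A³ (j(A) = 3*(A*A²) = 3*A³)
b(C, X) = 9 (b(C, X) = (3*1³)² = (3*1)² = 3² = 9)
b(-13, 12)*(-442) = 9*(-442) = -3978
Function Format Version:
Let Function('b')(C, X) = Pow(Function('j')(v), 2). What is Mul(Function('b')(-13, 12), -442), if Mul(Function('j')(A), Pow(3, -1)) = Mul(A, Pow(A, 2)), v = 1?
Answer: -3978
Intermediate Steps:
Function('j')(A) = Mul(3, Pow(A, 3)) (Function('j')(A) = Mul(3, Mul(A, Pow(A, 2))) = Mul(3, Pow(A, 3)))
Function('b')(C, X) = 9 (Function('b')(C, X) = Pow(Mul(3, Pow(1, 3)), 2) = Pow(Mul(3, 1), 2) = Pow(3, 2) = 9)
Mul(Function('b')(-13, 12), -442) = Mul(9, -442) = -3978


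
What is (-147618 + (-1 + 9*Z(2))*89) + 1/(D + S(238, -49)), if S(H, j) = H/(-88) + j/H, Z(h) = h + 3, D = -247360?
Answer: -26588815626562/185027457 ≈ -1.4370e+5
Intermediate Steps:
Z(h) = 3 + h
S(H, j) = -H/88 + j/H (S(H, j) = H*(-1/88) + j/H = -H/88 + j/H)
(-147618 + (-1 + 9*Z(2))*89) + 1/(D + S(238, -49)) = (-147618 + (-1 + 9*(3 + 2))*89) + 1/(-247360 + (-1/88*238 - 49/238)) = (-147618 + (-1 + 9*5)*89) + 1/(-247360 + (-119/44 - 49*1/238)) = (-147618 + (-1 + 45)*89) + 1/(-247360 + (-119/44 - 7/34)) = (-147618 + 44*89) + 1/(-247360 - 2177/748) = (-147618 + 3916) + 1/(-185027457/748) = -143702 - 748/185027457 = -26588815626562/185027457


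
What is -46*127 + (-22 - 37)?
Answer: -5901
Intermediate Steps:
-46*127 + (-22 - 37) = -5842 - 59 = -5901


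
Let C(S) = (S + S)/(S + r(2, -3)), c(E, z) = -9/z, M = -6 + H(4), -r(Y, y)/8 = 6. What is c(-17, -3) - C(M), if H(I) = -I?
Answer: 77/29 ≈ 2.6552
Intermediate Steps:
r(Y, y) = -48 (r(Y, y) = -8*6 = -48)
M = -10 (M = -6 - 1*4 = -6 - 4 = -10)
C(S) = 2*S/(-48 + S) (C(S) = (S + S)/(S - 48) = (2*S)/(-48 + S) = 2*S/(-48 + S))
c(-17, -3) - C(M) = -9/(-3) - 2*(-10)/(-48 - 10) = -9*(-1/3) - 2*(-10)/(-58) = 3 - 2*(-10)*(-1)/58 = 3 - 1*10/29 = 3 - 10/29 = 77/29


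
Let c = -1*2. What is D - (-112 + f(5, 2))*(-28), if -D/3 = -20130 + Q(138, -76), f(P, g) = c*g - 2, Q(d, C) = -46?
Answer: 57224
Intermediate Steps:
c = -2
f(P, g) = -2 - 2*g (f(P, g) = -2*g - 2 = -2 - 2*g)
D = 60528 (D = -3*(-20130 - 46) = -3*(-20176) = 60528)
D - (-112 + f(5, 2))*(-28) = 60528 - (-112 + (-2 - 2*2))*(-28) = 60528 - (-112 + (-2 - 4))*(-28) = 60528 - (-112 - 6)*(-28) = 60528 - (-118)*(-28) = 60528 - 1*3304 = 60528 - 3304 = 57224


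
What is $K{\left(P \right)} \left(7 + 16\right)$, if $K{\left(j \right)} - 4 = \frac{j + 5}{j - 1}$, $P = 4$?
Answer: $161$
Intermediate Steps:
$K{\left(j \right)} = 4 + \frac{5 + j}{-1 + j}$ ($K{\left(j \right)} = 4 + \frac{j + 5}{j - 1} = 4 + \frac{5 + j}{-1 + j}$)
$K{\left(P \right)} \left(7 + 16\right) = \frac{1 + 5 \cdot 4}{-1 + 4} \left(7 + 16\right) = \frac{1 + 20}{3} \cdot 23 = \frac{1}{3} \cdot 21 \cdot 23 = 7 \cdot 23 = 161$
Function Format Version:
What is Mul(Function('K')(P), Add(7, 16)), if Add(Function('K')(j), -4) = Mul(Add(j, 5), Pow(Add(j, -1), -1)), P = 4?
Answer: 161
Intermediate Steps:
Function('K')(j) = Add(4, Mul(Pow(Add(-1, j), -1), Add(5, j))) (Function('K')(j) = Add(4, Mul(Add(j, 5), Pow(Add(j, -1), -1))) = Add(4, Mul(Add(5, j), Pow(Add(-1, j), -1))) = Add(4, Mul(Pow(Add(-1, j), -1), Add(5, j))))
Mul(Function('K')(P), Add(7, 16)) = Mul(Mul(Pow(Add(-1, 4), -1), Add(1, Mul(5, 4))), Add(7, 16)) = Mul(Mul(Pow(3, -1), Add(1, 20)), 23) = Mul(Mul(Rational(1, 3), 21), 23) = Mul(7, 23) = 161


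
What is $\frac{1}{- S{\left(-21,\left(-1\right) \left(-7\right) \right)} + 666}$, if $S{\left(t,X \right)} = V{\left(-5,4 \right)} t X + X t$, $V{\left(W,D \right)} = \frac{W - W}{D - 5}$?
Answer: $\frac{1}{813} \approx 0.00123$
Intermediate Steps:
$V{\left(W,D \right)} = 0$ ($V{\left(W,D \right)} = \frac{0}{-5 + D} = 0$)
$S{\left(t,X \right)} = X t$ ($S{\left(t,X \right)} = 0 t X + X t = 0 X + X t = 0 + X t = X t$)
$\frac{1}{- S{\left(-21,\left(-1\right) \left(-7\right) \right)} + 666} = \frac{1}{- \left(-1\right) \left(-7\right) \left(-21\right) + 666} = \frac{1}{- 7 \left(-21\right) + 666} = \frac{1}{\left(-1\right) \left(-147\right) + 666} = \frac{1}{147 + 666} = \frac{1}{813}$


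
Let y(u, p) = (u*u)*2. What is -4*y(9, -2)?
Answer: -648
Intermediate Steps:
y(u, p) = 2*u² (y(u, p) = u²*2 = 2*u²)
-4*y(9, -2) = -8*9² = -8*81 = -4*162 = -648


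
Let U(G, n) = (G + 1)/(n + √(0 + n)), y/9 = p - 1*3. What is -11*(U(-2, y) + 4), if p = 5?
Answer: -737/17 - 11*√2/102 ≈ -43.505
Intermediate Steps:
y = 18 (y = 9*(5 - 1*3) = 9*(5 - 3) = 9*2 = 18)
U(G, n) = (1 + G)/(n + √n)
-11*(U(-2, y) + 4) = -11*((1 - 2)/(18 + √18) + 4) = -11*(-1/(18 + 3*√2) + 4) = -11*(4 - 1/(18 + 3*√2)) = -44 + 11/(18 + 3*√2)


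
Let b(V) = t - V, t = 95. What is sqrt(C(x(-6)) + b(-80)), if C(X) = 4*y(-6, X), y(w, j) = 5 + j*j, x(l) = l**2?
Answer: sqrt(5379) ≈ 73.342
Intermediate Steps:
b(V) = 95 - V
y(w, j) = 5 + j**2
C(X) = 20 + 4*X**2 (C(X) = 4*(5 + X**2) = 20 + 4*X**2)
sqrt(C(x(-6)) + b(-80)) = sqrt((20 + 4*((-6)**2)**2) + (95 - 1*(-80))) = sqrt((20 + 4*36**2) + (95 + 80)) = sqrt((20 + 4*1296) + 175) = sqrt((20 + 5184) + 175) = sqrt(5204 + 175) = sqrt(5379)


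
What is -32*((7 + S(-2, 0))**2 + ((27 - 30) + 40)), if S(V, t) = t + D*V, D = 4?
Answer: -1216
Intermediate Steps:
S(V, t) = t + 4*V
-32*((7 + S(-2, 0))**2 + ((27 - 30) + 40)) = -32*((7 + (0 + 4*(-2)))**2 + ((27 - 30) + 40)) = -32*((7 + (0 - 8))**2 + (-3 + 40)) = -32*((7 - 8)**2 + 37) = -32*((-1)**2 + 37) = -32*(1 + 37) = -32*38 = -1216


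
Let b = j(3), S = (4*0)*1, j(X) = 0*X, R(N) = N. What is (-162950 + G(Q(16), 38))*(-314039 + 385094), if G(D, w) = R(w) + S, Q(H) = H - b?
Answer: -11575712160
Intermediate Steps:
j(X) = 0
S = 0 (S = 0*1 = 0)
b = 0
Q(H) = H (Q(H) = H - 1*0 = H + 0 = H)
G(D, w) = w (G(D, w) = w + 0 = w)
(-162950 + G(Q(16), 38))*(-314039 + 385094) = (-162950 + 38)*(-314039 + 385094) = -162912*71055 = -11575712160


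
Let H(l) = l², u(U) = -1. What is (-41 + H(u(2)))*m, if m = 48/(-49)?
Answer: 1920/49 ≈ 39.184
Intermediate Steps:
m = -48/49 (m = 48*(-1/49) = -48/49 ≈ -0.97959)
(-41 + H(u(2)))*m = (-41 + (-1)²)*(-48/49) = (-41 + 1)*(-48/49) = -40*(-48/49) = 1920/49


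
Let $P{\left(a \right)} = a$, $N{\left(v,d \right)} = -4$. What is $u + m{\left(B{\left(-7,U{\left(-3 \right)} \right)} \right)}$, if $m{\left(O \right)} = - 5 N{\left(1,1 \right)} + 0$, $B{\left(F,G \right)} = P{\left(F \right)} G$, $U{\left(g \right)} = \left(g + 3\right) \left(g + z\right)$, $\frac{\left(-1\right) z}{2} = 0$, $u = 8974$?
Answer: $8994$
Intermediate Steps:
$z = 0$ ($z = \left(-2\right) 0 = 0$)
$U{\left(g \right)} = g \left(3 + g\right)$ ($U{\left(g \right)} = \left(g + 3\right) \left(g + 0\right) = \left(3 + g\right) g = g \left(3 + g\right)$)
$B{\left(F,G \right)} = F G$
$m{\left(O \right)} = 20$ ($m{\left(O \right)} = \left(-5\right) \left(-4\right) + 0 = 20 + 0 = 20$)
$u + m{\left(B{\left(-7,U{\left(-3 \right)} \right)} \right)} = 8974 + 20 = 8994$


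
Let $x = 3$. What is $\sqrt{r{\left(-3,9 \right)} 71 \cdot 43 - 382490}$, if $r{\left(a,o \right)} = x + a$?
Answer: $i \sqrt{382490} \approx 618.46 i$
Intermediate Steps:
$r{\left(a,o \right)} = 3 + a$
$\sqrt{r{\left(-3,9 \right)} 71 \cdot 43 - 382490} = \sqrt{\left(3 - 3\right) 71 \cdot 43 - 382490} = \sqrt{0 \cdot 71 \cdot 43 - 382490} = \sqrt{0 \cdot 43 - 382490} = \sqrt{0 - 382490} = \sqrt{-382490} = i \sqrt{382490}$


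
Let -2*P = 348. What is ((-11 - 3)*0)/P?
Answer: 0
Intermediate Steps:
P = -174 (P = -½*348 = -174)
((-11 - 3)*0)/P = ((-11 - 3)*0)/(-174) = -14*0*(-1/174) = 0*(-1/174) = 0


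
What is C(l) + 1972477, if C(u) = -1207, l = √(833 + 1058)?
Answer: 1971270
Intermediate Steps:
l = √1891 ≈ 43.486
C(l) + 1972477 = -1207 + 1972477 = 1971270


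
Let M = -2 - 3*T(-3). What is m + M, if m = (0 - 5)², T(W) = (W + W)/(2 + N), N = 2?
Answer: 55/2 ≈ 27.500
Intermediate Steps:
T(W) = W/2 (T(W) = (W + W)/(2 + 2) = (2*W)/4 = (2*W)*(¼) = W/2)
M = 5/2 (M = -2 - 3*(-3)/2 = -2 - 3*(-3/2) = -2 + 9/2 = 5/2 ≈ 2.5000)
m = 25 (m = (-5)² = 25)
m + M = 25 + 5/2 = 55/2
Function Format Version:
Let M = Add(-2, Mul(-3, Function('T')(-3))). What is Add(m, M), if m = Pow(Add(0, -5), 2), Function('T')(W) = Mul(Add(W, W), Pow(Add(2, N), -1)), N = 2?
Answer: Rational(55, 2) ≈ 27.500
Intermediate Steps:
Function('T')(W) = Mul(Rational(1, 2), W) (Function('T')(W) = Mul(Add(W, W), Pow(Add(2, 2), -1)) = Mul(Mul(2, W), Pow(4, -1)) = Mul(Mul(2, W), Rational(1, 4)) = Mul(Rational(1, 2), W))
M = Rational(5, 2) (M = Add(-2, Mul(-3, Mul(Rational(1, 2), -3))) = Add(-2, Mul(-3, Rational(-3, 2))) = Add(-2, Rational(9, 2)) = Rational(5, 2) ≈ 2.5000)
m = 25 (m = Pow(-5, 2) = 25)
Add(m, M) = Add(25, Rational(5, 2)) = Rational(55, 2)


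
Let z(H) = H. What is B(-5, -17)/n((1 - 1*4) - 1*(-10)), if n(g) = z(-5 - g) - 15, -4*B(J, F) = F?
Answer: -17/108 ≈ -0.15741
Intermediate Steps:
B(J, F) = -F/4
n(g) = -20 - g (n(g) = (-5 - g) - 15 = -20 - g)
B(-5, -17)/n((1 - 1*4) - 1*(-10)) = (-¼*(-17))/(-20 - ((1 - 1*4) - 1*(-10))) = 17/(4*(-20 - ((1 - 4) + 10))) = 17/(4*(-20 - (-3 + 10))) = 17/(4*(-20 - 1*7)) = 17/(4*(-20 - 7)) = (17/4)/(-27) = (17/4)*(-1/27) = -17/108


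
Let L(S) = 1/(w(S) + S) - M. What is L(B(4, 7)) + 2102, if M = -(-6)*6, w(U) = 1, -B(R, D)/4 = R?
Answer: 30989/15 ≈ 2065.9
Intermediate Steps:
B(R, D) = -4*R
M = 36 (M = -3*(-12) = 36)
L(S) = -36 + 1/(1 + S) (L(S) = 1/(1 + S) - 1*36 = 1/(1 + S) - 36 = -36 + 1/(1 + S))
L(B(4, 7)) + 2102 = (-35 - (-144)*4)/(1 - 4*4) + 2102 = (-35 - 36*(-16))/(1 - 16) + 2102 = (-35 + 576)/(-15) + 2102 = -1/15*541 + 2102 = -541/15 + 2102 = 30989/15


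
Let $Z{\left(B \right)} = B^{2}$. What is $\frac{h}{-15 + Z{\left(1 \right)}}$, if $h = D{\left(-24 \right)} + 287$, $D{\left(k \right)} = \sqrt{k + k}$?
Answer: $- \frac{41}{2} - \frac{2 i \sqrt{3}}{7} \approx -20.5 - 0.49487 i$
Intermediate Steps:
$D{\left(k \right)} = \sqrt{2} \sqrt{k}$ ($D{\left(k \right)} = \sqrt{2 k} = \sqrt{2} \sqrt{k}$)
$h = 287 + 4 i \sqrt{3}$ ($h = \sqrt{2} \sqrt{-24} + 287 = \sqrt{2} \cdot 2 i \sqrt{6} + 287 = 4 i \sqrt{3} + 287 = 287 + 4 i \sqrt{3} \approx 287.0 + 6.9282 i$)
$\frac{h}{-15 + Z{\left(1 \right)}} = \frac{287 + 4 i \sqrt{3}}{-15 + 1^{2}} = \frac{287 + 4 i \sqrt{3}}{-15 + 1} = \frac{287 + 4 i \sqrt{3}}{-14} = - \frac{287 + 4 i \sqrt{3}}{14} = - \frac{41}{2} - \frac{2 i \sqrt{3}}{7}$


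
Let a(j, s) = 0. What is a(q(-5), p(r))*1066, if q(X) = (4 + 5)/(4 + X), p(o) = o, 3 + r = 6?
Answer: 0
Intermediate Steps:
r = 3 (r = -3 + 6 = 3)
q(X) = 9/(4 + X)
a(q(-5), p(r))*1066 = 0*1066 = 0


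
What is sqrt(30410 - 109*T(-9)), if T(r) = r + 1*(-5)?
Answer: 8*sqrt(499) ≈ 178.71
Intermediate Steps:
T(r) = -5 + r (T(r) = r - 5 = -5 + r)
sqrt(30410 - 109*T(-9)) = sqrt(30410 - 109*(-5 - 9)) = sqrt(30410 - 109*(-14)) = sqrt(30410 + 1526) = sqrt(31936) = 8*sqrt(499)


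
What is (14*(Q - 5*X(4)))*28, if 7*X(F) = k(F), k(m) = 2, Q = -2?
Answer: -1344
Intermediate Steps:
X(F) = 2/7 (X(F) = (⅐)*2 = 2/7)
(14*(Q - 5*X(4)))*28 = (14*(-2 - 5*2/7))*28 = (14*(-2 - 10/7))*28 = (14*(-24/7))*28 = -48*28 = -1344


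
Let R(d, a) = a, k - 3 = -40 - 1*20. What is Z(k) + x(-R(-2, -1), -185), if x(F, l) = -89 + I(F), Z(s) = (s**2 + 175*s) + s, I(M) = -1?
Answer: -6873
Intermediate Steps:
k = -57 (k = 3 + (-40 - 1*20) = 3 + (-40 - 20) = 3 - 60 = -57)
Z(s) = s**2 + 176*s
x(F, l) = -90 (x(F, l) = -89 - 1 = -90)
Z(k) + x(-R(-2, -1), -185) = -57*(176 - 57) - 90 = -57*119 - 90 = -6783 - 90 = -6873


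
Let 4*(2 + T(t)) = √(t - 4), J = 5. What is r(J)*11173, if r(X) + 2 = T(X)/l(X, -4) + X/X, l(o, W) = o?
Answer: -301671/20 ≈ -15084.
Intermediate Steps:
T(t) = -2 + √(-4 + t)/4 (T(t) = -2 + √(t - 4)/4 = -2 + √(-4 + t)/4)
r(X) = -1 + (-2 + √(-4 + X)/4)/X (r(X) = -2 + ((-2 + √(-4 + X)/4)/X + X/X) = -2 + ((-2 + √(-4 + X)/4)/X + 1) = -2 + (1 + (-2 + √(-4 + X)/4)/X) = -1 + (-2 + √(-4 + X)/4)/X)
r(J)*11173 = ((-2 - 1*5 + √(-4 + 5)/4)/5)*11173 = ((-2 - 5 + √1/4)/5)*11173 = ((-2 - 5 + (¼)*1)/5)*11173 = ((-2 - 5 + ¼)/5)*11173 = ((⅕)*(-27/4))*11173 = -27/20*11173 = -301671/20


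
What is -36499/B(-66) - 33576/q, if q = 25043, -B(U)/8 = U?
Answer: -931772585/13222704 ≈ -70.468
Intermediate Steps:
B(U) = -8*U
-36499/B(-66) - 33576/q = -36499/((-8*(-66))) - 33576/25043 = -36499/528 - 33576*1/25043 = -36499*1/528 - 33576/25043 = -36499/528 - 33576/25043 = -931772585/13222704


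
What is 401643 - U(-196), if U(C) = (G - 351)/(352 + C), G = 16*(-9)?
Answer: 20885601/52 ≈ 4.0165e+5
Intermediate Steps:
G = -144
U(C) = -495/(352 + C) (U(C) = (-144 - 351)/(352 + C) = -495/(352 + C))
401643 - U(-196) = 401643 - (-495)/(352 - 196) = 401643 - (-495)/156 = 401643 - 1*(-165/52) = 401643 + 165/52 = 20885601/52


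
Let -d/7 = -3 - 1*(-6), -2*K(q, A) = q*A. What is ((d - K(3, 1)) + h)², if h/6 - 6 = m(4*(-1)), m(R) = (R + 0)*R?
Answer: 50625/4 ≈ 12656.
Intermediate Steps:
m(R) = R² (m(R) = R*R = R²)
K(q, A) = -A*q/2 (K(q, A) = -q*A/2 = -A*q/2)
d = -21 (d = -7*(-3 - 1*(-6)) = -7*(-3 + 6) = -7*3 = -21)
h = 132 (h = 36 + 6*(4*(-1))² = 36 + 6*(-4)² = 36 + 6*16 = 36 + 96 = 132)
((d - K(3, 1)) + h)² = ((-21 - (-1)*3/2) + 132)² = ((-21 - 1*(-3/2)) + 132)² = ((-21 + 3/2) + 132)² = (-39/2 + 132)² = (225/2)² = 50625/4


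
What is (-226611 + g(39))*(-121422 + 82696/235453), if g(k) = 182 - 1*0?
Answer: 6473399392460630/235453 ≈ 2.7493e+10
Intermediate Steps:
g(k) = 182 (g(k) = 182 + 0 = 182)
(-226611 + g(39))*(-121422 + 82696/235453) = (-226611 + 182)*(-121422 + 82696/235453) = -226429*(-121422 + 82696*(1/235453)) = -226429*(-121422 + 82696/235453) = -226429*(-28589091470/235453) = 6473399392460630/235453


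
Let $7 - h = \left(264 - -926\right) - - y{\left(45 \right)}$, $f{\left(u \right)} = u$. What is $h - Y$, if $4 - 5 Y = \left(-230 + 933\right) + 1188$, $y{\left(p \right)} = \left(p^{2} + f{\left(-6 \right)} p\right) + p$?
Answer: $- \frac{13028}{5} \approx -2605.6$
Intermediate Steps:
$y{\left(p \right)} = p^{2} - 5 p$ ($y{\left(p \right)} = \left(p^{2} - 6 p\right) + p = p^{2} - 5 p$)
$Y = - \frac{1887}{5}$ ($Y = \frac{4}{5} - \frac{\left(-230 + 933\right) + 1188}{5} = \frac{4}{5} - \frac{703 + 1188}{5} = \frac{4}{5} - \frac{1891}{5} = - \frac{1887}{5} \approx -377.4$)
$h = -2983$ ($h = 7 - \left(\left(264 - -926\right) - - 45 \left(-5 + 45\right)\right) = 7 - \left(\left(264 + 926\right) - - 45 \cdot 40\right) = 7 - \left(1190 - \left(-1\right) 1800\right) = 7 - \left(1190 - -1800\right) = 7 - \left(1190 + 1800\right) = 7 - 2990 = -2983$)
$h - Y = -2983 - - \frac{1887}{5} = -2983 + \frac{1887}{5} = - \frac{13028}{5}$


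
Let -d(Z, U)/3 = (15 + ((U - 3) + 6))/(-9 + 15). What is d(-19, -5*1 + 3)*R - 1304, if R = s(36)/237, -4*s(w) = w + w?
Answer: -102968/79 ≈ -1303.4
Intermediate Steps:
s(w) = -w/2 (s(w) = -(w + w)/4 = -w/2)
R = -6/79 (R = -1/2*36/237 = -18*1/237 = -6/79 ≈ -0.075949)
d(Z, U) = -9 - U/2 (d(Z, U) = -3*(15 + ((U - 3) + 6))/(-9 + 15) = -3*(15 + ((-3 + U) + 6))/6 = -3*(15 + (3 + U))/6 = -3*(18 + U)/6 = -3*(3 + U/6) = -9 - U/2)
d(-19, -5*1 + 3)*R - 1304 = (-9 - (-5*1 + 3)/2)*(-6/79) - 1304 = (-9 - (-5 + 3)/2)*(-6/79) - 1304 = (-9 - 1/2*(-2))*(-6/79) - 1304 = (-9 + 1)*(-6/79) - 1304 = -8*(-6/79) - 1304 = 48/79 - 1304 = -102968/79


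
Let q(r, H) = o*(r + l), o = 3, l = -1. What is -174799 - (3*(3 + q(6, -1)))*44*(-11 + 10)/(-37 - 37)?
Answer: -6468751/37 ≈ -1.7483e+5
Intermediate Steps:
q(r, H) = -3 + 3*r (q(r, H) = 3*(r - 1) = 3*(-1 + r) = -3 + 3*r)
-174799 - (3*(3 + q(6, -1)))*44*(-11 + 10)/(-37 - 37) = -174799 - (3*(3 + (-3 + 3*6)))*44*(-11 + 10)/(-37 - 37) = -174799 - (3*(3 + (-3 + 18)))*44*(-1/(-74)) = -174799 - (3*(3 + 15))*44*(-1*(-1/74)) = -174799 - (3*18)*44/74 = -174799 - 54*44/74 = -174799 - 2376/74 = -174799 - 1*1188/37 = -174799 - 1188/37 = -6468751/37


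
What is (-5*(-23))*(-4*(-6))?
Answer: 2760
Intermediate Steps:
(-5*(-23))*(-4*(-6)) = 115*24 = 2760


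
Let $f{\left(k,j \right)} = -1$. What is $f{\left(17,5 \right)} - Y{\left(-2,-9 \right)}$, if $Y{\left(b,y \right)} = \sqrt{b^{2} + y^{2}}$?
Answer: $-1 - \sqrt{85} \approx -10.22$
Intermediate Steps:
$f{\left(17,5 \right)} - Y{\left(-2,-9 \right)} = -1 - \sqrt{\left(-2\right)^{2} + \left(-9\right)^{2}} = -1 - \sqrt{4 + 81} = -1 - \sqrt{85}$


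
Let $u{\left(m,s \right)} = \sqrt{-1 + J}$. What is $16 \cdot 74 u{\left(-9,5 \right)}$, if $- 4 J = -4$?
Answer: $0$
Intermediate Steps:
$J = 1$ ($J = \left(- \frac{1}{4}\right) \left(-4\right) = 1$)
$u{\left(m,s \right)} = 0$ ($u{\left(m,s \right)} = \sqrt{-1 + 1} = \sqrt{0} = 0$)
$16 \cdot 74 u{\left(-9,5 \right)} = 16 \cdot 74 \cdot 0 = 1184 \cdot 0 = 0$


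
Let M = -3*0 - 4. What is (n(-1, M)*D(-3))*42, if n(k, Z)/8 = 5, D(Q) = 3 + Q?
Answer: 0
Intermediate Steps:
M = -4 (M = 0 - 4 = -4)
n(k, Z) = 40 (n(k, Z) = 8*5 = 40)
(n(-1, M)*D(-3))*42 = (40*(3 - 3))*42 = (40*0)*42 = 0*42 = 0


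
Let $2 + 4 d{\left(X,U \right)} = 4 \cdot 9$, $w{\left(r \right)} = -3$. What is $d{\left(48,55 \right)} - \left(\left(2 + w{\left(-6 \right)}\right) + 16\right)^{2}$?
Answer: $- \frac{433}{2} \approx -216.5$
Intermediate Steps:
$d{\left(X,U \right)} = \frac{17}{2}$ ($d{\left(X,U \right)} = - \frac{1}{2} + \frac{4 \cdot 9}{4} = - \frac{1}{2} + \frac{1}{4} \cdot 36 = - \frac{1}{2} + 9 = \frac{17}{2}$)
$d{\left(48,55 \right)} - \left(\left(2 + w{\left(-6 \right)}\right) + 16\right)^{2} = \frac{17}{2} - \left(\left(2 - 3\right) + 16\right)^{2} = \frac{17}{2} - \left(-1 + 16\right)^{2} = \frac{17}{2} - 15^{2} = \frac{17}{2} - 225 = - \frac{433}{2}$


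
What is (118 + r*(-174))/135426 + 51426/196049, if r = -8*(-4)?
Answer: 2947975213/13275065937 ≈ 0.22207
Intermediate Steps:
r = 32 (r = -4*(-8) = 32)
(118 + r*(-174))/135426 + 51426/196049 = (118 + 32*(-174))/135426 + 51426/196049 = (118 - 5568)*(1/135426) + 51426*(1/196049) = -5450*1/135426 + 51426/196049 = -2725/67713 + 51426/196049 = 2947975213/13275065937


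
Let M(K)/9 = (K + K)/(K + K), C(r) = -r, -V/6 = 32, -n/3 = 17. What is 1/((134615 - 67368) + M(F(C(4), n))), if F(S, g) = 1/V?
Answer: 1/67256 ≈ 1.4869e-5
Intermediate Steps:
n = -51 (n = -3*17 = -51)
V = -192 (V = -6*32 = -192)
F(S, g) = -1/192 (F(S, g) = 1/(-192) = -1/192)
M(K) = 9 (M(K) = 9*((K + K)/(K + K)) = 9*((2*K)/((2*K))) = 9*((2*K)*(1/(2*K))) = 9*1 = 9)
1/((134615 - 67368) + M(F(C(4), n))) = 1/((134615 - 67368) + 9) = 1/(67247 + 9) = 1/67256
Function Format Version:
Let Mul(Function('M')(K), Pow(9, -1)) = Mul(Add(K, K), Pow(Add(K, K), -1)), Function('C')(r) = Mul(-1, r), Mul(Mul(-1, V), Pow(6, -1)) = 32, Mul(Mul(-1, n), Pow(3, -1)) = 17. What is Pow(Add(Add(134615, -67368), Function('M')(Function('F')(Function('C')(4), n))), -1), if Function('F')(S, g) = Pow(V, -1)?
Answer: Rational(1, 67256) ≈ 1.4869e-5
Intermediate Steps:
n = -51 (n = Mul(-3, 17) = -51)
V = -192 (V = Mul(-6, 32) = -192)
Function('F')(S, g) = Rational(-1, 192) (Function('F')(S, g) = Pow(-192, -1) = Rational(-1, 192))
Function('M')(K) = 9 (Function('M')(K) = Mul(9, Mul(Add(K, K), Pow(Add(K, K), -1))) = Mul(9, Mul(Mul(2, K), Pow(Mul(2, K), -1))) = Mul(9, Mul(Mul(2, K), Mul(Rational(1, 2), Pow(K, -1)))) = Mul(9, 1) = 9)
Pow(Add(Add(134615, -67368), Function('M')(Function('F')(Function('C')(4), n))), -1) = Pow(Add(Add(134615, -67368), 9), -1) = Pow(Add(67247, 9), -1) = Pow(67256, -1) = Rational(1, 67256)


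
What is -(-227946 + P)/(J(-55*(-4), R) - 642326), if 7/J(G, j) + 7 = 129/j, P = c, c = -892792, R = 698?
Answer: -2665675333/1527774834 ≈ -1.7448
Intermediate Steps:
P = -892792
J(G, j) = 7/(-7 + 129/j)
-(-227946 + P)/(J(-55*(-4), R) - 642326) = -(-227946 - 892792)/(-7*698/(-129 + 7*698) - 642326) = -(-1120738)/(-7*698/(-129 + 4886) - 642326) = -(-1120738)/(-7*698/4757 - 642326) = -(-1120738)/(-7*698*1/4757 - 642326) = -(-1120738)/(-4886/4757 - 642326) = -(-1120738)/(-3055549668/4757) = -(-1120738)*(-4757)/3055549668 = -1*2665675333/1527774834 = -2665675333/1527774834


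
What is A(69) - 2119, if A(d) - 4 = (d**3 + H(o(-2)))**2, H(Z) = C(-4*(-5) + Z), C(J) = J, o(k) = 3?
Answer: 107933272909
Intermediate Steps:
H(Z) = 20 + Z (H(Z) = -4*(-5) + Z = 20 + Z)
A(d) = 4 + (23 + d**3)**2 (A(d) = 4 + (d**3 + (20 + 3))**2 = 4 + (d**3 + 23)**2 = 4 + (23 + d**3)**2)
A(69) - 2119 = (4 + (23 + 69**3)**2) - 2119 = (4 + (23 + 328509)**2) - 2119 = (4 + 328532**2) - 2119 = (4 + 107933275024) - 2119 = 107933275028 - 2119 = 107933272909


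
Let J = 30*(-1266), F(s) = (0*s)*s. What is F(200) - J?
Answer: 37980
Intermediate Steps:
F(s) = 0 (F(s) = 0*s = 0)
J = -37980
F(200) - J = 0 - 1*(-37980) = 0 + 37980 = 37980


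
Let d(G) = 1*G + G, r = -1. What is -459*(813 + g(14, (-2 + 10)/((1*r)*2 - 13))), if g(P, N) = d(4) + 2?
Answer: -377757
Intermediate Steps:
d(G) = 2*G (d(G) = G + G = 2*G)
g(P, N) = 10 (g(P, N) = 2*4 + 2 = 8 + 2 = 10)
-459*(813 + g(14, (-2 + 10)/((1*r)*2 - 13))) = -459*(813 + 10) = -459*823 = -377757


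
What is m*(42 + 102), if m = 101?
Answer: 14544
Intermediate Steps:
m*(42 + 102) = 101*(42 + 102) = 101*144 = 14544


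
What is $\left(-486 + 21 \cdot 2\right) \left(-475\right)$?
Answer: $210900$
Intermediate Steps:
$\left(-486 + 21 \cdot 2\right) \left(-475\right) = \left(-486 + 42\right) \left(-475\right) = \left(-444\right) \left(-475\right) = 210900$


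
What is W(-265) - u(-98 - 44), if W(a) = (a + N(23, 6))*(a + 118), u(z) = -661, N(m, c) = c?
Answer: 38734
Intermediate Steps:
W(a) = (6 + a)*(118 + a) (W(a) = (a + 6)*(a + 118) = (6 + a)*(118 + a))
W(-265) - u(-98 - 44) = (708 + (-265)**2 + 124*(-265)) - 1*(-661) = (708 + 70225 - 32860) + 661 = 38073 + 661 = 38734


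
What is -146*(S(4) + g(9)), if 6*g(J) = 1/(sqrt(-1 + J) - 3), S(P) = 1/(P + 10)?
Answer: 438/7 + 146*sqrt(2)/3 ≈ 131.40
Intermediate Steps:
S(P) = 1/(10 + P)
g(J) = 1/(6*(-3 + sqrt(-1 + J))) (g(J) = 1/(6*(sqrt(-1 + J) - 3)) = 1/(6*(-3 + sqrt(-1 + J))))
-146*(S(4) + g(9)) = -146*(1/(10 + 4) + 1/(6*(-3 + sqrt(-1 + 9)))) = -146*(1/14 + 1/(6*(-3 + sqrt(8)))) = -146*(1/14 + 1/(6*(-3 + 2*sqrt(2)))) = -73/7 - 73/(3*(-3 + 2*sqrt(2)))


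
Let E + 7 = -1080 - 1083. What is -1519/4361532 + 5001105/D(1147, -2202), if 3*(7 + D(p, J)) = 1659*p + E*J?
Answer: 778896306523/346907532216 ≈ 2.2453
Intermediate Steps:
E = -2170 (E = -7 + (-1080 - 1083) = -7 - 2163 = -2170)
D(p, J) = -7 + 553*p - 2170*J/3 (D(p, J) = -7 + (1659*p - 2170*J)/3 = -7 + (-2170*J + 1659*p)/3 = -7 + (553*p - 2170*J/3) = -7 + 553*p - 2170*J/3)
-1519/4361532 + 5001105/D(1147, -2202) = -1519/4361532 + 5001105/(-7 + 553*1147 - 2170/3*(-2202)) = -1519*1/4361532 + 5001105/(-7 + 634291 + 1592780) = -217/623076 + 5001105/2227064 = 778896306523/346907532216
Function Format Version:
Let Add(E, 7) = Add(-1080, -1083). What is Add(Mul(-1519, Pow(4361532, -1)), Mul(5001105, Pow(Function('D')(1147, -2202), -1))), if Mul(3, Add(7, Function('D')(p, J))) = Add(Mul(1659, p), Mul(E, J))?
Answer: Rational(778896306523, 346907532216) ≈ 2.2453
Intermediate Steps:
E = -2170 (E = Add(-7, Add(-1080, -1083)) = Add(-7, -2163) = -2170)
Function('D')(p, J) = Add(-7, Mul(553, p), Mul(Rational(-2170, 3), J)) (Function('D')(p, J) = Add(-7, Mul(Rational(1, 3), Add(Mul(1659, p), Mul(-2170, J)))) = Add(-7, Mul(Rational(1, 3), Add(Mul(-2170, J), Mul(1659, p)))) = Add(-7, Add(Mul(553, p), Mul(Rational(-2170, 3), J))) = Add(-7, Mul(553, p), Mul(Rational(-2170, 3), J)))
Add(Mul(-1519, Pow(4361532, -1)), Mul(5001105, Pow(Function('D')(1147, -2202), -1))) = Add(Mul(-1519, Pow(4361532, -1)), Mul(5001105, Pow(Add(-7, Mul(553, 1147), Mul(Rational(-2170, 3), -2202)), -1))) = Add(Mul(-1519, Rational(1, 4361532)), Mul(5001105, Pow(Add(-7, 634291, 1592780), -1))) = Add(Rational(-217, 623076), Mul(5001105, Pow(2227064, -1))) = Add(Rational(-217, 623076), Mul(5001105, Rational(1, 2227064))) = Add(Rational(-217, 623076), Rational(5001105, 2227064)) = Rational(778896306523, 346907532216)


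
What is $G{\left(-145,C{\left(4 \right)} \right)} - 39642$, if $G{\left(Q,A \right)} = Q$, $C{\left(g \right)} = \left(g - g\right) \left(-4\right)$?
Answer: $-39787$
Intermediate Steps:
$C{\left(g \right)} = 0$ ($C{\left(g \right)} = 0 \left(-4\right) = 0$)
$G{\left(-145,C{\left(4 \right)} \right)} - 39642 = -145 - 39642 = -39787$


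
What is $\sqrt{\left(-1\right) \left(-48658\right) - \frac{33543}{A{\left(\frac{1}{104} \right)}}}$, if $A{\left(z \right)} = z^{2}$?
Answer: $i \sqrt{362752430} \approx 19046.0 i$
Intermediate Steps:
$\sqrt{\left(-1\right) \left(-48658\right) - \frac{33543}{A{\left(\frac{1}{104} \right)}}} = \sqrt{\left(-1\right) \left(-48658\right) - \frac{33543}{\left(\frac{1}{104}\right)^{2}}} = \sqrt{48658 - \frac{33543}{\left(\frac{1}{104}\right)^{2}}} = \sqrt{48658 - 33543 \frac{1}{\frac{1}{10816}}} = \sqrt{48658 - 362801088} = \sqrt{-362752430} = i \sqrt{362752430}$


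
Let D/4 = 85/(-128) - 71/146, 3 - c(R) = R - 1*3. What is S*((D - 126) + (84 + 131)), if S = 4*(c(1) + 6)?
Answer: 2168705/584 ≈ 3713.5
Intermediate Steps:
c(R) = 6 - R (c(R) = 3 - (R - 1*3) = 3 - (R - 3) = 3 - (-3 + R) = 3 + (3 - R) = 6 - R)
D = -10749/2336 (D = 4*(85/(-128) - 71/146) = 4*(85*(-1/128) - 71*1/146) = 4*(-85/128 - 71/146) = 4*(-10749/9344) = -10749/2336 ≈ -4.6015)
S = 44 (S = 4*((6 - 1*1) + 6) = 4*((6 - 1) + 6) = 4*(5 + 6) = 4*11 = 44)
S*((D - 126) + (84 + 131)) = 44*((-10749/2336 - 126) + (84 + 131)) = 44*(-305085/2336 + 215) = 44*(197155/2336) = 2168705/584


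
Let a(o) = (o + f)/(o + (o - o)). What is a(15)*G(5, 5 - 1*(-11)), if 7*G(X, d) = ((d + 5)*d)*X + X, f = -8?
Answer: 337/3 ≈ 112.33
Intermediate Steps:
a(o) = (-8 + o)/o (a(o) = (o - 8)/(o + (o - o)) = (-8 + o)/(o + 0) = (-8 + o)/o)
G(X, d) = X/7 + X*d*(5 + d)/7 (G(X, d) = (((d + 5)*d)*X + X)/7 = (((5 + d)*d)*X + X)/7 = ((d*(5 + d))*X + X)/7 = (X*d*(5 + d) + X)/7 = (X + X*d*(5 + d))/7 = X/7 + X*d*(5 + d)/7)
a(15)*G(5, 5 - 1*(-11)) = ((-8 + 15)/15)*((⅐)*5*(1 + (5 - 1*(-11))² + 5*(5 - 1*(-11)))) = ((1/15)*7)*((⅐)*5*(1 + (5 + 11)² + 5*(5 + 11))) = 7*((⅐)*5*(1 + 16² + 5*16))/15 = 7*((⅐)*5*(1 + 256 + 80))/15 = 7*((⅐)*5*337)/15 = (7/15)*(1685/7) = 337/3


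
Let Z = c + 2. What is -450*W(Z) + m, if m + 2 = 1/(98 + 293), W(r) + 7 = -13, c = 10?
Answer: 3518219/391 ≈ 8998.0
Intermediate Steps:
Z = 12 (Z = 10 + 2 = 12)
W(r) = -20 (W(r) = -7 - 13 = -20)
m = -781/391 (m = -2 + 1/(98 + 293) = -2 + 1/391 = -781/391 ≈ -1.9974)
-450*W(Z) + m = -450*(-20) - 781/391 = 9000 - 781/391 = 3518219/391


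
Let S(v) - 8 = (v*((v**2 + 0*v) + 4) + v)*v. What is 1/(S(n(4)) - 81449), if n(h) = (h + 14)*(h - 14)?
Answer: 1/1049840559 ≈ 9.5253e-10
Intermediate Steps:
n(h) = (-14 + h)*(14 + h) (n(h) = (14 + h)*(-14 + h) = (-14 + h)*(14 + h))
S(v) = 8 + v*(v + v*(4 + v**2)) (S(v) = 8 + (v*((v**2 + 0*v) + 4) + v)*v = 8 + (v*((v**2 + 0) + 4) + v)*v = 8 + (v*(v**2 + 4) + v)*v = 8 + (v*(4 + v**2) + v)*v = 8 + (v + v*(4 + v**2))*v = 8 + v*(v + v*(4 + v**2)))
1/(S(n(4)) - 81449) = 1/((8 + (-196 + 4**2)**4 + 5*(-196 + 4**2)**2) - 81449) = 1/((8 + (-196 + 16)**4 + 5*(-196 + 16)**2) - 81449) = 1/((8 + (-180)**4 + 5*(-180)**2) - 81449) = 1/((8 + 1049760000 + 5*32400) - 81449) = 1/((8 + 1049760000 + 162000) - 81449) = 1/(1049922008 - 81449) = 1/1049840559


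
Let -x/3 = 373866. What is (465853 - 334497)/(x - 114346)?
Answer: -32839/308986 ≈ -0.10628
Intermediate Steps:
x = -1121598 (x = -3*373866 = -1121598)
(465853 - 334497)/(x - 114346) = (465853 - 334497)/(-1121598 - 114346) = 131356/(-1235944) = 131356*(-1/1235944) = -32839/308986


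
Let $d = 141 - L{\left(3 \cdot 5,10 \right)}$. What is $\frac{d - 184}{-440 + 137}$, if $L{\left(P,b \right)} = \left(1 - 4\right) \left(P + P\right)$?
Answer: $- \frac{47}{303} \approx -0.15512$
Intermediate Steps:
$L{\left(P,b \right)} = - 6 P$ ($L{\left(P,b \right)} = - 3 \cdot 2 P = - 6 P$)
$d = 231$ ($d = 141 - - 6 \cdot 3 \cdot 5 = 141 - \left(-6\right) 15 = 141 - -90 = 141 + 90 = 231$)
$\frac{d - 184}{-440 + 137} = \frac{231 - 184}{-440 + 137} = \frac{231 - 184}{-303} = \left(231 - 184\right) \left(- \frac{1}{303}\right) = 47 \left(- \frac{1}{303}\right) = - \frac{47}{303}$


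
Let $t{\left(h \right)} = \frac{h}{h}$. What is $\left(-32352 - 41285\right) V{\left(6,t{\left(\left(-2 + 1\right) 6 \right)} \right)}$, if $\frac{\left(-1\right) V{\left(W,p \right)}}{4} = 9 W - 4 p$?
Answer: $14727400$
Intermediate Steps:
$t{\left(h \right)} = 1$
$V{\left(W,p \right)} = - 36 W + 16 p$ ($V{\left(W,p \right)} = - 4 \left(9 W - 4 p\right) = - 4 \left(- 4 p + 9 W\right) = - 36 W + 16 p$)
$\left(-32352 - 41285\right) V{\left(6,t{\left(\left(-2 + 1\right) 6 \right)} \right)} = \left(-32352 - 41285\right) \left(\left(-36\right) 6 + 16 \cdot 1\right) = - 73637 \left(-216 + 16\right) = \left(-73637\right) \left(-200\right) = 14727400$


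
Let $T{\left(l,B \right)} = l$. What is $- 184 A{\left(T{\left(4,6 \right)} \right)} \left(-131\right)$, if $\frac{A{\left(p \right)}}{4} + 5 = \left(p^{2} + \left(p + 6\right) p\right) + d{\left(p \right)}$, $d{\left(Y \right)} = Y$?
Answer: $5302880$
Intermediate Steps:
$A{\left(p \right)} = -20 + 4 p + 4 p^{2} + 4 p \left(6 + p\right)$ ($A{\left(p \right)} = -20 + 4 \left(\left(p^{2} + \left(p + 6\right) p\right) + p\right) = -20 + 4 \left(\left(p^{2} + \left(6 + p\right) p\right) + p\right) = -20 + 4 \left(\left(p^{2} + p \left(6 + p\right)\right) + p\right) = -20 + 4 \left(p + p^{2} + p \left(6 + p\right)\right) = -20 + \left(4 p + 4 p^{2} + 4 p \left(6 + p\right)\right) = -20 + 4 p + 4 p^{2} + 4 p \left(6 + p\right)$)
$- 184 A{\left(T{\left(4,6 \right)} \right)} \left(-131\right) = - 184 \left(-20 + 8 \cdot 4^{2} + 28 \cdot 4\right) \left(-131\right) = - 184 \left(-20 + 8 \cdot 16 + 112\right) \left(-131\right) = - 184 \left(-20 + 128 + 112\right) \left(-131\right) = \left(-184\right) 220 \left(-131\right) = \left(-40480\right) \left(-131\right) = 5302880$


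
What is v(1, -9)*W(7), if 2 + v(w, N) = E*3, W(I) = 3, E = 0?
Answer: -6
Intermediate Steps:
v(w, N) = -2 (v(w, N) = -2 + 0*3 = -2 + 0 = -2)
v(1, -9)*W(7) = -2*3 = -6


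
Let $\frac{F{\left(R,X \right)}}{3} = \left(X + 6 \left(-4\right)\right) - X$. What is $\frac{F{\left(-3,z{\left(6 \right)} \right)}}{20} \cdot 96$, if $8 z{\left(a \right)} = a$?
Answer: $- \frac{1728}{5} \approx -345.6$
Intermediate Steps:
$z{\left(a \right)} = \frac{a}{8}$
$F{\left(R,X \right)} = -72$ ($F{\left(R,X \right)} = 3 \left(\left(X + 6 \left(-4\right)\right) - X\right) = 3 \left(\left(X - 24\right) - X\right) = 3 \left(\left(-24 + X\right) - X\right) = 3 \left(-24\right) = -72$)
$\frac{F{\left(-3,z{\left(6 \right)} \right)}}{20} \cdot 96 = - \frac{72}{20} \cdot 96 = \left(-72\right) \frac{1}{20} \cdot 96 = \left(- \frac{18}{5}\right) 96 = - \frac{1728}{5}$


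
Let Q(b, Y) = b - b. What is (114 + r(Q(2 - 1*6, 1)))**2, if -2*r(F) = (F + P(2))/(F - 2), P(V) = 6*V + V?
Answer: 55225/4 ≈ 13806.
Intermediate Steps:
P(V) = 7*V
Q(b, Y) = 0
r(F) = -(14 + F)/(2*(-2 + F)) (r(F) = -(F + 7*2)/(2*(F - 2)) = -(F + 14)/(2*(-2 + F)) = -(14 + F)/(2*(-2 + F)))
(114 + r(Q(2 - 1*6, 1)))**2 = (114 + (-14 - 1*0)/(2*(-2 + 0)))**2 = (114 + (1/2)*(-14 + 0)/(-2))**2 = (114 + (1/2)*(-1/2)*(-14))**2 = (114 + 7/2)**2 = (235/2)**2 = 55225/4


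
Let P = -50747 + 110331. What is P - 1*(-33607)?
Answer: 93191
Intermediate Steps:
P = 59584
P - 1*(-33607) = 59584 - 1*(-33607) = 59584 + 33607 = 93191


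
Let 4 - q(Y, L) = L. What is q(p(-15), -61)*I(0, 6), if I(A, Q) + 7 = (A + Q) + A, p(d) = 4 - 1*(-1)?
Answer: -65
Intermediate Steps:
p(d) = 5 (p(d) = 4 + 1 = 5)
q(Y, L) = 4 - L
I(A, Q) = -7 + Q + 2*A (I(A, Q) = -7 + ((A + Q) + A) = -7 + (Q + 2*A) = -7 + Q + 2*A)
q(p(-15), -61)*I(0, 6) = (4 - 1*(-61))*(-7 + 6 + 2*0) = (4 + 61)*(-7 + 6 + 0) = 65*(-1) = -65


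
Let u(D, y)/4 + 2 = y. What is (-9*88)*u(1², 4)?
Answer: -6336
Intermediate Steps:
u(D, y) = -8 + 4*y
(-9*88)*u(1², 4) = (-9*88)*(-8 + 4*4) = -792*(-8 + 16) = -792*8 = -6336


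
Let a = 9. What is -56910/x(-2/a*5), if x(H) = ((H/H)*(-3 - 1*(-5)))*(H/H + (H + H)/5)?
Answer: -51219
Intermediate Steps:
x(H) = 2 + 4*H/5 (x(H) = (1*(-3 + 5))*(1 + (2*H)*(1/5)) = (1*2)*(1 + 2*H/5) = 2*(1 + 2*H/5) = 2 + 4*H/5)
-56910/x(-2/a*5) = -56910/(2 + 4*(-2/9*5)/5) = -56910/(2 + (4/5)*(-10/9)) = -56910/(2 - 8/9) = -56910/10/9 = -56910*9/10 = -51219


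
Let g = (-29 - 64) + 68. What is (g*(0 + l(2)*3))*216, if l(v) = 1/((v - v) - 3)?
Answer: 5400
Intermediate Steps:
g = -25 (g = -93 + 68 = -25)
l(v) = -1/3 (l(v) = 1/(0 - 3) = 1/(-3) = -1/3)
(g*(0 + l(2)*3))*216 = -25*(0 - 1/3*3)*216 = -25*(0 - 1)*216 = -25*(-1)*216 = 25*216 = 5400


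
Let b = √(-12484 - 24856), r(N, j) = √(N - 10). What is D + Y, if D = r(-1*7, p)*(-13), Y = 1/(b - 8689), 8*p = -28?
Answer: (-I + 112957*√17 - 26*I*√158695)/(2*√9335 + 8689*I) ≈ -0.00011503 - 53.6*I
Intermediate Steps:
p = -7/2 (p = (⅛)*(-28) = -7/2 ≈ -3.5000)
r(N, j) = √(-10 + N)
b = 2*I*√9335 (b = √(-37340) = 2*I*√9335 ≈ 193.24*I)
Y = 1/(-8689 + 2*I*√9335) (Y = 1/(2*I*√9335 - 8689) = 1/(-8689 + 2*I*√9335) ≈ -0.00011503 - 2.5582e-6*I)
D = -13*I*√17 (D = √(-10 - 1*7)*(-13) = √(-10 - 7)*(-13) = √(-17)*(-13) = (I*√17)*(-13) = -13*I*√17 ≈ -53.6*I)
D + Y = -13*I*√17 + (-8689/75536061 - 2*I*√9335/75536061) = -8689/75536061 - 13*I*√17 - 2*I*√9335/75536061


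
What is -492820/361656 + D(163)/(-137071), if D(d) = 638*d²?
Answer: -140863412333/1126648854 ≈ -125.03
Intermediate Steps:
-492820/361656 + D(163)/(-137071) = -492820/361656 + (638*163²)/(-137071) = -492820*1/361656 + (638*26569)*(-1/137071) = -123205/90414 + 16951022*(-1/137071) = -123205/90414 - 1541002/12461 = -140863412333/1126648854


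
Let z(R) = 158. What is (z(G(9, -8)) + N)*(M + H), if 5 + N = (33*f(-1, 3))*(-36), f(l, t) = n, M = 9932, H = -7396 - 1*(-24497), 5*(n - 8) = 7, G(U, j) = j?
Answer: -1488734343/5 ≈ -2.9775e+8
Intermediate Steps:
n = 47/5 (n = 8 + (1/5)*7 = 8 + 7/5 = 47/5 ≈ 9.4000)
H = 17101 (H = -7396 + 24497 = 17101)
f(l, t) = 47/5
N = -55861/5 (N = -5 + (33*(47/5))*(-36) = -5 + (1551/5)*(-36) = -5 - 55836/5 = -55861/5 ≈ -11172.)
(z(G(9, -8)) + N)*(M + H) = (158 - 55861/5)*(9932 + 17101) = -55071/5*27033 = -1488734343/5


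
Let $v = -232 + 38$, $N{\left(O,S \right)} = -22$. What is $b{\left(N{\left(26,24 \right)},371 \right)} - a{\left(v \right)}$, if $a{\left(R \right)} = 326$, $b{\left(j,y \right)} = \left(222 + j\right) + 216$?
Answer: $90$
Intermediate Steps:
$b{\left(j,y \right)} = 438 + j$
$v = -194$
$b{\left(N{\left(26,24 \right)},371 \right)} - a{\left(v \right)} = \left(438 - 22\right) - 326 = 416 - 326 = 90$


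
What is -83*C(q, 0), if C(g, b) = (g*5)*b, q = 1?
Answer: 0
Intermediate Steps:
C(g, b) = 5*b*g (C(g, b) = (5*g)*b = 5*b*g)
-83*C(q, 0) = -415*0 = -83*0 = 0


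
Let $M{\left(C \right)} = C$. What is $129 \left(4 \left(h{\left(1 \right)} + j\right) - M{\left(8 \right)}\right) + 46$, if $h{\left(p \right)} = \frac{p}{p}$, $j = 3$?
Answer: $1078$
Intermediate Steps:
$h{\left(p \right)} = 1$
$129 \left(4 \left(h{\left(1 \right)} + j\right) - M{\left(8 \right)}\right) + 46 = 129 \left(4 \left(1 + 3\right) - 8\right) + 46 = 129 \left(4 \cdot 4 - 8\right) + 46 = 129 \left(16 - 8\right) + 46 = 129 \cdot 8 + 46 = 1032 + 46 = 1078$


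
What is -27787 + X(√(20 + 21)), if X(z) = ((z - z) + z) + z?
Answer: -27787 + 2*√41 ≈ -27774.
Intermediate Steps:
X(z) = 2*z (X(z) = (0 + z) + z = z + z = 2*z)
-27787 + X(√(20 + 21)) = -27787 + 2*√(20 + 21) = -27787 + 2*√41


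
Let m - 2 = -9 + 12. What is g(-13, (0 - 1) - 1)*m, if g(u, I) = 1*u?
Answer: -65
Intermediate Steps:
m = 5 (m = 2 + (-9 + 12) = 2 + 3 = 5)
g(u, I) = u
g(-13, (0 - 1) - 1)*m = -13*5 = -65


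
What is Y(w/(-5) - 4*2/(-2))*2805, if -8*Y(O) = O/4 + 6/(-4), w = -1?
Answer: 5049/32 ≈ 157.78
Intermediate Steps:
Y(O) = 3/16 - O/32 (Y(O) = -(O/4 + 6/(-4))/8 = -(O*(1/4) + 6*(-1/4))/8 = -(O/4 - 3/2)/8 = -(-3/2 + O/4)/8 = 3/16 - O/32)
Y(w/(-5) - 4*2/(-2))*2805 = (3/16 - (-1/(-5) - 4*2/(-2))/32)*2805 = (3/16 - (-1*(-1/5) - 8*(-1/2))/32)*2805 = (3/16 - (1/5 + 4)/32)*2805 = (3/16 - 1/32*21/5)*2805 = (3/16 - 21/160)*2805 = (9/160)*2805 = 5049/32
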